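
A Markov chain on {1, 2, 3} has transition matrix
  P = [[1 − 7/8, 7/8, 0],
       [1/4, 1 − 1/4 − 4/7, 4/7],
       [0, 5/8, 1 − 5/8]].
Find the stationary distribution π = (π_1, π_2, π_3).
π = (10/77, 5/11, 32/77)

This is a birth-death chain on three states, which satisfies detailed balance: π_1 · P_{12} = π_2 · P_{21} and π_2 · P_{23} = π_3 · P_{32}.
From π_1 · 7/8 = π_2 · 1/4: π_2/π_1 = (7/8)/(1/4) = 7/2.
From π_2 · 4/7 = π_3 · 5/8: π_3/π_2 = (4/7)/(5/8) = 32/35.
Take π_1 proportional to 1; then unnormalized π = (1, 7/2, 16/5). Normalize by dividing by the sum 77/10:
  π = (10/77, 5/11, 32/77).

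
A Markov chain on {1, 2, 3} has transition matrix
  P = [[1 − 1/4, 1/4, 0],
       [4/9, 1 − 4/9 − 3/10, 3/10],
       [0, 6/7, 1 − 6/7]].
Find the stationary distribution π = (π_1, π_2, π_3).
π = (320/563, 180/563, 63/563)

This is a birth-death chain on three states, which satisfies detailed balance: π_1 · P_{12} = π_2 · P_{21} and π_2 · P_{23} = π_3 · P_{32}.
From π_1 · 1/4 = π_2 · 4/9: π_2/π_1 = (1/4)/(4/9) = 9/16.
From π_2 · 3/10 = π_3 · 6/7: π_3/π_2 = (3/10)/(6/7) = 7/20.
Take π_1 proportional to 1; then unnormalized π = (1, 9/16, 63/320). Normalize by dividing by the sum 563/320:
  π = (320/563, 180/563, 63/563).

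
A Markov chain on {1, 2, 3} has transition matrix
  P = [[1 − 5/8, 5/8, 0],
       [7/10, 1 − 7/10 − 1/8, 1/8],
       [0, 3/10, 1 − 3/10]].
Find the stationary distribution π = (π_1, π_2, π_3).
π = (336/761, 300/761, 125/761)

This is a birth-death chain on three states, which satisfies detailed balance: π_1 · P_{12} = π_2 · P_{21} and π_2 · P_{23} = π_3 · P_{32}.
From π_1 · 5/8 = π_2 · 7/10: π_2/π_1 = (5/8)/(7/10) = 25/28.
From π_2 · 1/8 = π_3 · 3/10: π_3/π_2 = (1/8)/(3/10) = 5/12.
Take π_1 proportional to 1; then unnormalized π = (1, 25/28, 125/336). Normalize by dividing by the sum 761/336:
  π = (336/761, 300/761, 125/761).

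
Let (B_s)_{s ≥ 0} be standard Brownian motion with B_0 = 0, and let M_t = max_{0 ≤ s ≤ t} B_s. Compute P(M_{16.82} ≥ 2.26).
P(M_{16.82} ≥ 2.26) = 2·P(B_{16.82} ≥ 2.26) = 2(1 − Φ(2.26/√16.82)) ≈ 0.5816

By the reflection principle for Brownian motion, P(M_t ≥ a) = 2 · P(B_t ≥ a) for a ≥ 0. Since B_t ~ N(0, t), P(B_t ≥ 2.26) = 1 − Φ(2.26/√t) = 1 − Φ(2.26/√16.82) = 1 − Φ(0.5511). So
  P(M_{16.82} ≥ 2.26) = 2(1 − Φ(0.5511)) ≈ 0.5816.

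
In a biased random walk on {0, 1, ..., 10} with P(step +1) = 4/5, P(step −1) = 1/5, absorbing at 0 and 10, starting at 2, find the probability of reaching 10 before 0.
P(hit 10 before 0) = (1 − (1/4)^2) / (1 − (1/4)^10) = 65536/69905

Let u_k denote P(reach 10 before 0 | start at k). Boundary: u_0 = 0, u_10 = 1. Recurrence: u_k = 4/5·u_{k+1} + 1/5·u_{k-1} for 1 ≤ k ≤ 9. Try u_k = A + B·r^k with r = q/p = (1/5)/(4/5) = 1/4. Substitution satisfies the recurrence; boundary conditions give:
  u_k = (1 − r^k) / (1 − r^N) = (1 − (1/4)^2) / (1 − (1/4)^10) = 65536/69905.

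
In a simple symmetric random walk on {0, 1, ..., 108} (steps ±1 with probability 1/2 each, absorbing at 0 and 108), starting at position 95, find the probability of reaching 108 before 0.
P(hit 108 before 0) = 95/108

Let u_k = P(hit 108 before 0 | start at k). Then u_0 = 0, u_108 = 1, and u_k = u_{k-1}/2 + u_{k+1}/2 for 1 ≤ k ≤ 107. This harmonic recurrence is solved by u_k = k/108, giving u_95 = 95/108.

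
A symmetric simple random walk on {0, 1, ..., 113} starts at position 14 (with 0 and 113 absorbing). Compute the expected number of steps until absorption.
E[τ | X_0 = 14] = 1386

Let v_k = E[τ | X_0 = k]. Boundary: v_0 = v_113 = 0. Recurrence: v_k = 1 + (v_{k-1} + v_{k+1})/2 for 1 ≤ k ≤ 112. The particular solution to v_k − (v_{k-1} + v_{k+1})/2 = 1 is v_k = −k^2. Adding homogeneous solution A + B k and matching boundaries gives v_k = k (113 − k). Substituting k = 14: v_14 = 14 · 99 = 1386.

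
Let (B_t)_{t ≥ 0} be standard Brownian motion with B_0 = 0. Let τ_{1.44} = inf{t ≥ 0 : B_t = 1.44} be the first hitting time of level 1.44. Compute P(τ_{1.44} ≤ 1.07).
P(τ_{1.44} ≤ 1.07) = 2(1 − Φ(1.44/√1.07)) = 2(1 − Φ(1.3921)) ≈ 0.1639

By the reflection principle for standard BM, P(τ_b ≤ t) = 2 · P(B_t ≥ b). Since B_t ~ N(0, t), P(B_t ≥ 1.44) = 1 − Φ(1.44/√t) = 1 − Φ(1.44/√1.07) = 1 − Φ(1.3921) ≈ 0.08195. Doubling: P(τ_{1.44} ≤ 1.07) ≈ 2 · 0.08195 = 0.16390 ≈ 0.1639.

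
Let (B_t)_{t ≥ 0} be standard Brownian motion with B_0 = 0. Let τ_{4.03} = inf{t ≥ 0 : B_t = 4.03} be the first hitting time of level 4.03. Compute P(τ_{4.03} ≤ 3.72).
P(τ_{4.03} ≤ 3.72) = 2(1 − Φ(4.03/√3.72)) = 2(1 − Φ(2.0895)) ≈ 0.0367

By the reflection principle for standard BM, P(τ_b ≤ t) = 2 · P(B_t ≥ b). Since B_t ~ N(0, t), P(B_t ≥ 4.03) = 1 − Φ(4.03/√t) = 1 − Φ(4.03/√3.72) = 1 − Φ(2.0895) ≈ 0.01833. Doubling: P(τ_{4.03} ≤ 3.72) ≈ 2 · 0.01833 = 0.03666 ≈ 0.0367.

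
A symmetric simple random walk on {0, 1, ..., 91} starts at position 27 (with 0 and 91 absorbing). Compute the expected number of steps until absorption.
E[τ | X_0 = 27] = 1728

Let v_k = E[τ | X_0 = k]. Boundary: v_0 = v_91 = 0. Recurrence: v_k = 1 + (v_{k-1} + v_{k+1})/2 for 1 ≤ k ≤ 90. The particular solution to v_k − (v_{k-1} + v_{k+1})/2 = 1 is v_k = −k^2. Adding homogeneous solution A + B k and matching boundaries gives v_k = k (91 − k). Substituting k = 27: v_27 = 27 · 64 = 1728.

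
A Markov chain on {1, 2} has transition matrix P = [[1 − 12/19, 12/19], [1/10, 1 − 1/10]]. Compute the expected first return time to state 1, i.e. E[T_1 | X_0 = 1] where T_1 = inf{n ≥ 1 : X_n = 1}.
E[T_1 | X_0 = 1] = 1/π_1 = 139/19

For an irreducible recurrent Markov chain with stationary distribution π, E[T_i | X_0 = i] = 1/π_i (Kac's formula). Here π_1 = (1/10)/(12/19 + 1/10) = (1/10)/(139/190) = 19/139, so E[T_1 | X_0 = 1] = 1/π_1 = (12/19 + 1/10)/(1/10) = (139/190)/(1/10) = 139/19.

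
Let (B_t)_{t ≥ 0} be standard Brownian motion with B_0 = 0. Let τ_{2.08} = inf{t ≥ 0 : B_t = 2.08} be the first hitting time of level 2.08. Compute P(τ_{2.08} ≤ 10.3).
P(τ_{2.08} ≤ 10.3) = 2(1 − Φ(2.08/√10.3)) = 2(1 − Φ(0.6481)) ≈ 0.5169

By the reflection principle for standard BM, P(τ_b ≤ t) = 2 · P(B_t ≥ b). Since B_t ~ N(0, t), P(B_t ≥ 2.08) = 1 − Φ(2.08/√t) = 1 − Φ(2.08/√10.3) = 1 − Φ(0.6481) ≈ 0.25846. Doubling: P(τ_{2.08} ≤ 10.3) ≈ 2 · 0.25846 = 0.51692 ≈ 0.5169.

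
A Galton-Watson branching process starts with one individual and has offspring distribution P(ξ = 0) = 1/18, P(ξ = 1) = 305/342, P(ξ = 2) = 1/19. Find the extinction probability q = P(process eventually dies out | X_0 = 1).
q = 1

Mean offspring μ = 0·1/18 + 1·305/342 + 2·1/19 = 341/342 ≤ 1. For μ ≤ 1 with offspring not concentrated at 1, the Galton-Watson process goes extinct almost surely, so q = 1.
(Algebraic check: The pgf is f(s) = 1/18 + 305/342·s + 1/19·s². The extinction probability q is the smallest fixed point of f in [0, 1]. Setting s = f(s):
  1/19·s² + (305/342 − 1)·s + 1/18 = 0
  1/19·s² − (1/18 + 1/19)·s + 1/18 = 0
which factors as (s − 1)·(1/19·s − 1/18) = 0, giving roots s = 1 and s = (1/18)/(1/19) = 19/18. Since 19/18 ≥ 1, the smallest root in [0, 1] is s = 1.)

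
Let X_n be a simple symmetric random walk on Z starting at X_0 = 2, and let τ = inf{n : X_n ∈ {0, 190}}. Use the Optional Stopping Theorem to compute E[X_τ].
E[X_τ] = 2

X_n is a martingale and τ is a bounded-mean stopping time (indeed τ is finite a.s. with bounded expectation since the walk is in a bounded region). By the OST, E[X_τ] = E[X_0] = 2. Equivalently: E[X_τ] = 190 · P(hit 190 first) + 0 · P(hit 0 first) = 190 · (2/190) = 2.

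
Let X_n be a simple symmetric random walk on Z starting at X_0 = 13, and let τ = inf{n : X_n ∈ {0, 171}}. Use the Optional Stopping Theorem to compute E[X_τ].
E[X_τ] = 13

X_n is a martingale and τ is a bounded-mean stopping time (indeed τ is finite a.s. with bounded expectation since the walk is in a bounded region). By the OST, E[X_τ] = E[X_0] = 13. Equivalently: E[X_τ] = 171 · P(hit 171 first) + 0 · P(hit 0 first) = 171 · (13/171) = 13.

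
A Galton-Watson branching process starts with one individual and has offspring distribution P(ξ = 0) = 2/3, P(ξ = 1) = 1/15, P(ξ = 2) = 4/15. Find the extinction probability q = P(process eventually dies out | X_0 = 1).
q = 1

Mean offspring μ = 0·2/3 + 1·1/15 + 2·4/15 = 3/5 ≤ 1. For μ ≤ 1 with offspring not concentrated at 1, the Galton-Watson process goes extinct almost surely, so q = 1.
(Algebraic check: The pgf is f(s) = 2/3 + 1/15·s + 4/15·s². The extinction probability q is the smallest fixed point of f in [0, 1]. Setting s = f(s):
  4/15·s² + (1/15 − 1)·s + 2/3 = 0
  4/15·s² − (2/3 + 4/15)·s + 2/3 = 0
which factors as (s − 1)·(4/15·s − 2/3) = 0, giving roots s = 1 and s = (2/3)/(4/15) = 5/2. Since 5/2 ≥ 1, the smallest root in [0, 1] is s = 1.)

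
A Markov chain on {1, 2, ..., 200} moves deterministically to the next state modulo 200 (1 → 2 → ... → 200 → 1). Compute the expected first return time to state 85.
E[T_85 | X_0 = 85] = 200

The chain cycles deterministically, so starting at state 85 it returns in exactly 200 steps. Equivalently, the stationary distribution is uniform π_j = 1/200 for every state j, so by Kac's formula E[T_85] = 1/π_85 = 200.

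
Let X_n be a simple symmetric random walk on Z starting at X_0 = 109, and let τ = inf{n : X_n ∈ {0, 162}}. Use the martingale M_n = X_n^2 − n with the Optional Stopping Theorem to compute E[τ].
E[τ] = 5777

M_n = X_n^2 − n is a martingale (since E[X_{n+1}^2 | F_n] = X_n^2 + 1). By OST (τ has finite mean in a bounded region), E[M_τ] = E[M_0] = X_0^2 − 0 = 109^2 = 11881. Also E[M_τ] = E[X_τ^2] − E[τ]. The walk exits at 0 or 162, with P(hit 162 first) = 109/162, so E[X_τ^2] = 162^2 · 109/162 + 0 = 17658. Thus E[τ] = E[X_τ^2] − E[M_τ] = 17658 − 11881 = 5777 = 109(162 − 109) = 5777.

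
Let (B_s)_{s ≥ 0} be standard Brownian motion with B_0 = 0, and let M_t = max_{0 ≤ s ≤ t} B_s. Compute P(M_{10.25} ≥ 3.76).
P(M_{10.25} ≥ 3.76) = 2·P(B_{10.25} ≥ 3.76) = 2(1 − Φ(3.76/√10.25)) ≈ 0.2402

By the reflection principle for Brownian motion, P(M_t ≥ a) = 2 · P(B_t ≥ a) for a ≥ 0. Since B_t ~ N(0, t), P(B_t ≥ 3.76) = 1 − Φ(3.76/√t) = 1 − Φ(3.76/√10.25) = 1 − Φ(1.1744). So
  P(M_{10.25} ≥ 3.76) = 2(1 − Φ(1.1744)) ≈ 0.2402.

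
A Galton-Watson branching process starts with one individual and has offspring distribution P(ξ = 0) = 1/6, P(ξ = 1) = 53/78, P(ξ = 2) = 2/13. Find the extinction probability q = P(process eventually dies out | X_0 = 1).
q = 1

Mean offspring μ = 0·1/6 + 1·53/78 + 2·2/13 = 77/78 ≤ 1. For μ ≤ 1 with offspring not concentrated at 1, the Galton-Watson process goes extinct almost surely, so q = 1.
(Algebraic check: The pgf is f(s) = 1/6 + 53/78·s + 2/13·s². The extinction probability q is the smallest fixed point of f in [0, 1]. Setting s = f(s):
  2/13·s² + (53/78 − 1)·s + 1/6 = 0
  2/13·s² − (1/6 + 2/13)·s + 1/6 = 0
which factors as (s − 1)·(2/13·s − 1/6) = 0, giving roots s = 1 and s = (1/6)/(2/13) = 13/12. Since 13/12 ≥ 1, the smallest root in [0, 1] is s = 1.)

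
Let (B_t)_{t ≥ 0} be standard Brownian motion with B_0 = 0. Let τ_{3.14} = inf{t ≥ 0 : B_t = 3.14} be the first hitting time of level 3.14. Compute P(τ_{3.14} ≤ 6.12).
P(τ_{3.14} ≤ 6.12) = 2(1 − Φ(3.14/√6.12)) = 2(1 − Φ(1.2693)) ≈ 0.2043

By the reflection principle for standard BM, P(τ_b ≤ t) = 2 · P(B_t ≥ b). Since B_t ~ N(0, t), P(B_t ≥ 3.14) = 1 − Φ(3.14/√t) = 1 − Φ(3.14/√6.12) = 1 − Φ(1.2693) ≈ 0.10217. Doubling: P(τ_{3.14} ≤ 6.12) ≈ 2 · 0.10217 = 0.20434 ≈ 0.2043.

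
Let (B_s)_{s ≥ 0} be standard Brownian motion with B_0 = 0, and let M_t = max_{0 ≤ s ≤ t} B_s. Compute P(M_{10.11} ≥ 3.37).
P(M_{10.11} ≥ 3.37) = 2·P(B_{10.11} ≥ 3.37) = 2(1 − Φ(3.37/√10.11)) ≈ 0.2892

By the reflection principle for Brownian motion, P(M_t ≥ a) = 2 · P(B_t ≥ a) for a ≥ 0. Since B_t ~ N(0, t), P(B_t ≥ 3.37) = 1 − Φ(3.37/√t) = 1 − Φ(3.37/√10.11) = 1 − Φ(1.0599). So
  P(M_{10.11} ≥ 3.37) = 2(1 − Φ(1.0599)) ≈ 0.2892.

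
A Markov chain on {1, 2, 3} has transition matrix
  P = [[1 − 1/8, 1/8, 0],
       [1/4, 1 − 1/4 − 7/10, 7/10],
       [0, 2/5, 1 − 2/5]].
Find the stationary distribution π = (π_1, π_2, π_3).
π = (8/19, 4/19, 7/19)

This is a birth-death chain on three states, which satisfies detailed balance: π_1 · P_{12} = π_2 · P_{21} and π_2 · P_{23} = π_3 · P_{32}.
From π_1 · 1/8 = π_2 · 1/4: π_2/π_1 = (1/8)/(1/4) = 1/2.
From π_2 · 7/10 = π_3 · 2/5: π_3/π_2 = (7/10)/(2/5) = 7/4.
Take π_1 proportional to 1; then unnormalized π = (1, 1/2, 7/8). Normalize by dividing by the sum 19/8:
  π = (8/19, 4/19, 7/19).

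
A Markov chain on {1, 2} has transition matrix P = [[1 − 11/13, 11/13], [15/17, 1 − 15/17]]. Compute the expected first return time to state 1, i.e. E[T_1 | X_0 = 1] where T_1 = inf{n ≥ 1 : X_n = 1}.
E[T_1 | X_0 = 1] = 1/π_1 = 382/195

For an irreducible recurrent Markov chain with stationary distribution π, E[T_i | X_0 = i] = 1/π_i (Kac's formula). Here π_1 = (15/17)/(11/13 + 15/17) = (15/17)/(382/221) = 195/382, so E[T_1 | X_0 = 1] = 1/π_1 = (11/13 + 15/17)/(15/17) = (382/221)/(15/17) = 382/195.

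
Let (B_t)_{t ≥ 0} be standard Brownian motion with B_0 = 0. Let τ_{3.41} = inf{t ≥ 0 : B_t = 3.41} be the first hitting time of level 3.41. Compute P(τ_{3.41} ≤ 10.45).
P(τ_{3.41} ≤ 10.45) = 2(1 − Φ(3.41/√10.45)) = 2(1 − Φ(1.0549)) ≈ 0.2915

By the reflection principle for standard BM, P(τ_b ≤ t) = 2 · P(B_t ≥ b). Since B_t ~ N(0, t), P(B_t ≥ 3.41) = 1 − Φ(3.41/√t) = 1 − Φ(3.41/√10.45) = 1 − Φ(1.0549) ≈ 0.14574. Doubling: P(τ_{3.41} ≤ 10.45) ≈ 2 · 0.14574 = 0.29148 ≈ 0.2915.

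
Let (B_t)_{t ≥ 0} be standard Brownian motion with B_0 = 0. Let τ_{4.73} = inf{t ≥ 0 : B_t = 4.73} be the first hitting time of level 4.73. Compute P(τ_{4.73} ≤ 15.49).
P(τ_{4.73} ≤ 15.49) = 2(1 − Φ(4.73/√15.49)) = 2(1 − Φ(1.2018)) ≈ 0.2294

By the reflection principle for standard BM, P(τ_b ≤ t) = 2 · P(B_t ≥ b). Since B_t ~ N(0, t), P(B_t ≥ 4.73) = 1 − Φ(4.73/√t) = 1 − Φ(4.73/√15.49) = 1 − Φ(1.2018) ≈ 0.11472. Doubling: P(τ_{4.73} ≤ 15.49) ≈ 2 · 0.11472 = 0.22944 ≈ 0.2294.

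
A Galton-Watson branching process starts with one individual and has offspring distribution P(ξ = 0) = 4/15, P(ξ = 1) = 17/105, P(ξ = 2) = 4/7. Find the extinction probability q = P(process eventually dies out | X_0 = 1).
q = 7/15

The pgf is f(s) = 4/15 + 17/105·s + 4/7·s². The extinction probability q is the smallest fixed point of f in [0, 1]. Setting s = f(s):
  4/7·s² + (17/105 − 1)·s + 4/15 = 0
  4/7·s² − (4/15 + 4/7)·s + 4/15 = 0
which factors as (s − 1)·(4/7·s − 4/15) = 0, giving roots s = 1 and s = (4/15)/(4/7) = 7/15.
Mean offspring μ = 17/105 + 2·4/7 = 137/105 > 1 (supercritical), so q < 1. The extinction probability is the smaller root: q = (4/15)/(4/7) = 7/15.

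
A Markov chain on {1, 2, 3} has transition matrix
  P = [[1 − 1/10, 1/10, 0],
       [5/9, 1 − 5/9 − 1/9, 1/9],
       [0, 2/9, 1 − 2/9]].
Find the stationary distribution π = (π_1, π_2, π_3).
π = (100/127, 18/127, 9/127)

This is a birth-death chain on three states, which satisfies detailed balance: π_1 · P_{12} = π_2 · P_{21} and π_2 · P_{23} = π_3 · P_{32}.
From π_1 · 1/10 = π_2 · 5/9: π_2/π_1 = (1/10)/(5/9) = 9/50.
From π_2 · 1/9 = π_3 · 2/9: π_3/π_2 = (1/9)/(2/9) = 1/2.
Take π_1 proportional to 1; then unnormalized π = (1, 9/50, 9/100). Normalize by dividing by the sum 127/100:
  π = (100/127, 18/127, 9/127).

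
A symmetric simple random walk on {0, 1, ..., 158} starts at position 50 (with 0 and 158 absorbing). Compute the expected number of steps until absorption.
E[τ | X_0 = 50] = 5400

Let v_k = E[τ | X_0 = k]. Boundary: v_0 = v_158 = 0. Recurrence: v_k = 1 + (v_{k-1} + v_{k+1})/2 for 1 ≤ k ≤ 157. The particular solution to v_k − (v_{k-1} + v_{k+1})/2 = 1 is v_k = −k^2. Adding homogeneous solution A + B k and matching boundaries gives v_k = k (158 − k). Substituting k = 50: v_50 = 50 · 108 = 5400.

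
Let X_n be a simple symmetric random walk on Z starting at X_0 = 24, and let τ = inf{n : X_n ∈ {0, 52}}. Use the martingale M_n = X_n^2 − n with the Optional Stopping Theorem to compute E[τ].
E[τ] = 672

M_n = X_n^2 − n is a martingale (since E[X_{n+1}^2 | F_n] = X_n^2 + 1). By OST (τ has finite mean in a bounded region), E[M_τ] = E[M_0] = X_0^2 − 0 = 24^2 = 576. Also E[M_τ] = E[X_τ^2] − E[τ]. The walk exits at 0 or 52, with P(hit 52 first) = 24/52, so E[X_τ^2] = 52^2 · 24/52 + 0 = 1248. Thus E[τ] = E[X_τ^2] − E[M_τ] = 1248 − 576 = 672 = 24(52 − 24) = 672.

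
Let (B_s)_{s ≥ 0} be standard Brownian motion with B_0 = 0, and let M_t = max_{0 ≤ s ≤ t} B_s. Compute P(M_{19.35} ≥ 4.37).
P(M_{19.35} ≥ 4.37) = 2·P(B_{19.35} ≥ 4.37) = 2(1 − Φ(4.37/√19.35)) ≈ 0.3205

By the reflection principle for Brownian motion, P(M_t ≥ a) = 2 · P(B_t ≥ a) for a ≥ 0. Since B_t ~ N(0, t), P(B_t ≥ 4.37) = 1 − Φ(4.37/√t) = 1 − Φ(4.37/√19.35) = 1 − Φ(0.9934). So
  P(M_{19.35} ≥ 4.37) = 2(1 − Φ(0.9934)) ≈ 0.3205.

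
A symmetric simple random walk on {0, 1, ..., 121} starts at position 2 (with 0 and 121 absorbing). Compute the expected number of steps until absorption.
E[τ | X_0 = 2] = 238

Let v_k = E[τ | X_0 = k]. Boundary: v_0 = v_121 = 0. Recurrence: v_k = 1 + (v_{k-1} + v_{k+1})/2 for 1 ≤ k ≤ 120. The particular solution to v_k − (v_{k-1} + v_{k+1})/2 = 1 is v_k = −k^2. Adding homogeneous solution A + B k and matching boundaries gives v_k = k (121 − k). Substituting k = 2: v_2 = 2 · 119 = 238.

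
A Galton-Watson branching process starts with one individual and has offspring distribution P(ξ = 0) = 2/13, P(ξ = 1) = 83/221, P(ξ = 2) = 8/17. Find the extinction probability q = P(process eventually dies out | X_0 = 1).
q = 17/52

The pgf is f(s) = 2/13 + 83/221·s + 8/17·s². The extinction probability q is the smallest fixed point of f in [0, 1]. Setting s = f(s):
  8/17·s² + (83/221 − 1)·s + 2/13 = 0
  8/17·s² − (2/13 + 8/17)·s + 2/13 = 0
which factors as (s − 1)·(8/17·s − 2/13) = 0, giving roots s = 1 and s = (2/13)/(8/17) = 17/52.
Mean offspring μ = 83/221 + 2·8/17 = 291/221 > 1 (supercritical), so q < 1. The extinction probability is the smaller root: q = (2/13)/(8/17) = 17/52.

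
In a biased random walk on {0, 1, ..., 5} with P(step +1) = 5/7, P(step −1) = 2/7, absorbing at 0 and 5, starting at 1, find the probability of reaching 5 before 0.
P(hit 5 before 0) = (1 − (2/5)^1) / (1 − (2/5)^5) = 625/1031

Let u_k denote P(reach 5 before 0 | start at k). Boundary: u_0 = 0, u_5 = 1. Recurrence: u_k = 5/7·u_{k+1} + 2/7·u_{k-1} for 1 ≤ k ≤ 4. Try u_k = A + B·r^k with r = q/p = (2/7)/(5/7) = 2/5. Substitution satisfies the recurrence; boundary conditions give:
  u_k = (1 − r^k) / (1 − r^N) = (1 − (2/5)^1) / (1 − (2/5)^5) = 625/1031.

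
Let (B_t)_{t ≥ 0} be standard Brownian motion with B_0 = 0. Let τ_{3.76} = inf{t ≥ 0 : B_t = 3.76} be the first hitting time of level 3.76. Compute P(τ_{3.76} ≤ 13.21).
P(τ_{3.76} ≤ 13.21) = 2(1 − Φ(3.76/√13.21)) = 2(1 − Φ(1.0345)) ≈ 0.3009

By the reflection principle for standard BM, P(τ_b ≤ t) = 2 · P(B_t ≥ b). Since B_t ~ N(0, t), P(B_t ≥ 3.76) = 1 − Φ(3.76/√t) = 1 − Φ(3.76/√13.21) = 1 − Φ(1.0345) ≈ 0.15045. Doubling: P(τ_{3.76} ≤ 13.21) ≈ 2 · 0.15045 = 0.30090 ≈ 0.3009.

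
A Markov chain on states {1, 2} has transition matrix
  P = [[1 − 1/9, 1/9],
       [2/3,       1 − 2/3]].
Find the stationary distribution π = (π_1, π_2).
π_1 = 6/7, π_2 = 1/7

Solve πP = π with π_1 + π_2 = 1. From πP = π: π_1 · (1 − 1/9) + π_2 · 2/3 = π_1 ⇒ π_2 · 2/3 = π_1 · 1/9 ⇒ π_2/π_1 = (1/9)/(2/3) = 1/6. Together with π_1 + π_2 = 1:
  π_1 = (2/3)/(1/9 + 2/3) = (2/3)/(7/9) = 6/7,
  π_2 = (1/9)/(1/9 + 2/3) = (1/9)/(7/9) = 1/7.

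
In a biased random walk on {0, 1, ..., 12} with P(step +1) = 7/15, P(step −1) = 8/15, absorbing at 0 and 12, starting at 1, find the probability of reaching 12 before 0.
P(hit 12 before 0) = (1 − (8/7)^1) / (1 − (8/7)^12) = 1977326743/54878189535

Let u_k denote P(reach 12 before 0 | start at k). Boundary: u_0 = 0, u_12 = 1. Recurrence: u_k = 7/15·u_{k+1} + 8/15·u_{k-1} for 1 ≤ k ≤ 11. Try u_k = A + B·r^k with r = q/p = (8/15)/(7/15) = 8/7. Substitution satisfies the recurrence; boundary conditions give:
  u_k = (1 − r^k) / (1 − r^N) = (1 − (8/7)^1) / (1 − (8/7)^12) = 1977326743/54878189535.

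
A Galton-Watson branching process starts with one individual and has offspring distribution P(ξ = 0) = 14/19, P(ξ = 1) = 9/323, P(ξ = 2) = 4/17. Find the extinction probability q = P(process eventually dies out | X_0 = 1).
q = 1

Mean offspring μ = 0·14/19 + 1·9/323 + 2·4/17 = 161/323 ≤ 1. For μ ≤ 1 with offspring not concentrated at 1, the Galton-Watson process goes extinct almost surely, so q = 1.
(Algebraic check: The pgf is f(s) = 14/19 + 9/323·s + 4/17·s². The extinction probability q is the smallest fixed point of f in [0, 1]. Setting s = f(s):
  4/17·s² + (9/323 − 1)·s + 14/19 = 0
  4/17·s² − (14/19 + 4/17)·s + 14/19 = 0
which factors as (s − 1)·(4/17·s − 14/19) = 0, giving roots s = 1 and s = (14/19)/(4/17) = 119/38. Since 119/38 ≥ 1, the smallest root in [0, 1] is s = 1.)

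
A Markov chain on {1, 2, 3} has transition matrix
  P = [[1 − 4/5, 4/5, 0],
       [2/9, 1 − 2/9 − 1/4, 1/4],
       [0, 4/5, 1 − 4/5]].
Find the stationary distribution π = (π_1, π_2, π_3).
π = (40/229, 144/229, 45/229)

This is a birth-death chain on three states, which satisfies detailed balance: π_1 · P_{12} = π_2 · P_{21} and π_2 · P_{23} = π_3 · P_{32}.
From π_1 · 4/5 = π_2 · 2/9: π_2/π_1 = (4/5)/(2/9) = 18/5.
From π_2 · 1/4 = π_3 · 4/5: π_3/π_2 = (1/4)/(4/5) = 5/16.
Take π_1 proportional to 1; then unnormalized π = (1, 18/5, 9/8). Normalize by dividing by the sum 229/40:
  π = (40/229, 144/229, 45/229).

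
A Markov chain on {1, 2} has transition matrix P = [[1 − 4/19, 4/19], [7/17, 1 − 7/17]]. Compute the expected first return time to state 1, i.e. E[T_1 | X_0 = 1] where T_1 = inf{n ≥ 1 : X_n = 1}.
E[T_1 | X_0 = 1] = 1/π_1 = 201/133

For an irreducible recurrent Markov chain with stationary distribution π, E[T_i | X_0 = i] = 1/π_i (Kac's formula). Here π_1 = (7/17)/(4/19 + 7/17) = (7/17)/(201/323) = 133/201, so E[T_1 | X_0 = 1] = 1/π_1 = (4/19 + 7/17)/(7/17) = (201/323)/(7/17) = 201/133.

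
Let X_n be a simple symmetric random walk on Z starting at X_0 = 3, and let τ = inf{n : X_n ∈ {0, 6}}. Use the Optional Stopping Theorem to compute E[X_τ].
E[X_τ] = 3

X_n is a martingale and τ is a bounded-mean stopping time (indeed τ is finite a.s. with bounded expectation since the walk is in a bounded region). By the OST, E[X_τ] = E[X_0] = 3. Equivalently: E[X_τ] = 6 · P(hit 6 first) + 0 · P(hit 0 first) = 6 · (3/6) = 3.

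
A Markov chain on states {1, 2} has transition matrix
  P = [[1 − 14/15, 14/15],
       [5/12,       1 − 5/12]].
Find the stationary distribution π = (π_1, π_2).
π_1 = 25/81, π_2 = 56/81

Solve πP = π with π_1 + π_2 = 1. From πP = π: π_1 · (1 − 14/15) + π_2 · 5/12 = π_1 ⇒ π_2 · 5/12 = π_1 · 14/15 ⇒ π_2/π_1 = (14/15)/(5/12) = 56/25. Together with π_1 + π_2 = 1:
  π_1 = (5/12)/(14/15 + 5/12) = (5/12)/(27/20) = 25/81,
  π_2 = (14/15)/(14/15 + 5/12) = (14/15)/(27/20) = 56/81.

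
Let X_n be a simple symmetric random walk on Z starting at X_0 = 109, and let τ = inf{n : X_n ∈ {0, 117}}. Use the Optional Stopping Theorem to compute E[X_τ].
E[X_τ] = 109

X_n is a martingale and τ is a bounded-mean stopping time (indeed τ is finite a.s. with bounded expectation since the walk is in a bounded region). By the OST, E[X_τ] = E[X_0] = 109. Equivalently: E[X_τ] = 117 · P(hit 117 first) + 0 · P(hit 0 first) = 117 · (109/117) = 109.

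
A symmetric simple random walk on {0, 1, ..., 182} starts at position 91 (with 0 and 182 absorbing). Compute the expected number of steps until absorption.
E[τ | X_0 = 91] = 8281

Let v_k = E[τ | X_0 = k]. Boundary: v_0 = v_182 = 0. Recurrence: v_k = 1 + (v_{k-1} + v_{k+1})/2 for 1 ≤ k ≤ 181. The particular solution to v_k − (v_{k-1} + v_{k+1})/2 = 1 is v_k = −k^2. Adding homogeneous solution A + B k and matching boundaries gives v_k = k (182 − k). Substituting k = 91: v_91 = 91 · 91 = 8281.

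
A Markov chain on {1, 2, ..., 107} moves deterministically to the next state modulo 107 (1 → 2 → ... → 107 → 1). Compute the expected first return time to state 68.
E[T_68 | X_0 = 68] = 107

The chain cycles deterministically, so starting at state 68 it returns in exactly 107 steps. Equivalently, the stationary distribution is uniform π_j = 1/107 for every state j, so by Kac's formula E[T_68] = 1/π_68 = 107.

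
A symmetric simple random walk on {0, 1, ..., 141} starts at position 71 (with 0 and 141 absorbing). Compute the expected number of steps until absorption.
E[τ | X_0 = 71] = 4970

Let v_k = E[τ | X_0 = k]. Boundary: v_0 = v_141 = 0. Recurrence: v_k = 1 + (v_{k-1} + v_{k+1})/2 for 1 ≤ k ≤ 140. The particular solution to v_k − (v_{k-1} + v_{k+1})/2 = 1 is v_k = −k^2. Adding homogeneous solution A + B k and matching boundaries gives v_k = k (141 − k). Substituting k = 71: v_71 = 71 · 70 = 4970.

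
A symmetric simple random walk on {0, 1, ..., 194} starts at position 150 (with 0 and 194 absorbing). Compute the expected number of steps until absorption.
E[τ | X_0 = 150] = 6600

Let v_k = E[τ | X_0 = k]. Boundary: v_0 = v_194 = 0. Recurrence: v_k = 1 + (v_{k-1} + v_{k+1})/2 for 1 ≤ k ≤ 193. The particular solution to v_k − (v_{k-1} + v_{k+1})/2 = 1 is v_k = −k^2. Adding homogeneous solution A + B k and matching boundaries gives v_k = k (194 − k). Substituting k = 150: v_150 = 150 · 44 = 6600.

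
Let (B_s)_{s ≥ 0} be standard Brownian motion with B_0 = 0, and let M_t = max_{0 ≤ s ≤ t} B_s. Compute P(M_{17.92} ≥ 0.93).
P(M_{17.92} ≥ 0.93) = 2·P(B_{17.92} ≥ 0.93) = 2(1 − Φ(0.93/√17.92)) ≈ 0.8261

By the reflection principle for Brownian motion, P(M_t ≥ a) = 2 · P(B_t ≥ a) for a ≥ 0. Since B_t ~ N(0, t), P(B_t ≥ 0.93) = 1 − Φ(0.93/√t) = 1 − Φ(0.93/√17.92) = 1 − Φ(0.2197). So
  P(M_{17.92} ≥ 0.93) = 2(1 − Φ(0.2197)) ≈ 0.8261.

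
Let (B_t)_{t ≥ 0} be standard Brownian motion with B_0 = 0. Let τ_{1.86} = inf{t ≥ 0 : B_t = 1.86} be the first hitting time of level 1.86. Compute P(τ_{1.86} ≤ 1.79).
P(τ_{1.86} ≤ 1.79) = 2(1 − Φ(1.86/√1.79)) = 2(1 − Φ(1.3902)) ≈ 0.1645

By the reflection principle for standard BM, P(τ_b ≤ t) = 2 · P(B_t ≥ b). Since B_t ~ N(0, t), P(B_t ≥ 1.86) = 1 − Φ(1.86/√t) = 1 − Φ(1.86/√1.79) = 1 − Φ(1.3902) ≈ 0.08223. Doubling: P(τ_{1.86} ≤ 1.79) ≈ 2 · 0.08223 = 0.16446 ≈ 0.1645.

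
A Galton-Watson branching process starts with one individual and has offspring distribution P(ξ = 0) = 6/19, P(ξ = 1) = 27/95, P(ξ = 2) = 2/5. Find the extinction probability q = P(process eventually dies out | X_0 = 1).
q = 15/19

The pgf is f(s) = 6/19 + 27/95·s + 2/5·s². The extinction probability q is the smallest fixed point of f in [0, 1]. Setting s = f(s):
  2/5·s² + (27/95 − 1)·s + 6/19 = 0
  2/5·s² − (6/19 + 2/5)·s + 6/19 = 0
which factors as (s − 1)·(2/5·s − 6/19) = 0, giving roots s = 1 and s = (6/19)/(2/5) = 15/19.
Mean offspring μ = 27/95 + 2·2/5 = 103/95 > 1 (supercritical), so q < 1. The extinction probability is the smaller root: q = (6/19)/(2/5) = 15/19.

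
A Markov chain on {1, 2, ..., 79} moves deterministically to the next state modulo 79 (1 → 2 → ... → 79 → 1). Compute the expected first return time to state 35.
E[T_35 | X_0 = 35] = 79

The chain cycles deterministically, so starting at state 35 it returns in exactly 79 steps. Equivalently, the stationary distribution is uniform π_j = 1/79 for every state j, so by Kac's formula E[T_35] = 1/π_35 = 79.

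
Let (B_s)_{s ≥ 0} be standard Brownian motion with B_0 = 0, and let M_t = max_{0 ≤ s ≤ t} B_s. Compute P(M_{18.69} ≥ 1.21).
P(M_{18.69} ≥ 1.21) = 2·P(B_{18.69} ≥ 1.21) = 2(1 − Φ(1.21/√18.69)) ≈ 0.7796

By the reflection principle for Brownian motion, P(M_t ≥ a) = 2 · P(B_t ≥ a) for a ≥ 0. Since B_t ~ N(0, t), P(B_t ≥ 1.21) = 1 − Φ(1.21/√t) = 1 − Φ(1.21/√18.69) = 1 − Φ(0.2799). So
  P(M_{18.69} ≥ 1.21) = 2(1 − Φ(0.2799)) ≈ 0.7796.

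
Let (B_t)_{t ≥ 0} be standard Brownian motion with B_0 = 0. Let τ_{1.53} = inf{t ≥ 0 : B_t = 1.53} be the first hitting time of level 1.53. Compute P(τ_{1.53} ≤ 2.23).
P(τ_{1.53} ≤ 2.23) = 2(1 − Φ(1.53/√2.23)) = 2(1 − Φ(1.0246)) ≈ 0.3056

By the reflection principle for standard BM, P(τ_b ≤ t) = 2 · P(B_t ≥ b). Since B_t ~ N(0, t), P(B_t ≥ 1.53) = 1 − Φ(1.53/√t) = 1 − Φ(1.53/√2.23) = 1 − Φ(1.0246) ≈ 0.15278. Doubling: P(τ_{1.53} ≤ 2.23) ≈ 2 · 0.15278 = 0.30556 ≈ 0.3056.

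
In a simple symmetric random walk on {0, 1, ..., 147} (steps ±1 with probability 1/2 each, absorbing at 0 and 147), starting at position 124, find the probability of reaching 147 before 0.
P(hit 147 before 0) = 124/147

Let u_k = P(hit 147 before 0 | start at k). Then u_0 = 0, u_147 = 1, and u_k = u_{k-1}/2 + u_{k+1}/2 for 1 ≤ k ≤ 146. This harmonic recurrence is solved by u_k = k/147, giving u_124 = 124/147.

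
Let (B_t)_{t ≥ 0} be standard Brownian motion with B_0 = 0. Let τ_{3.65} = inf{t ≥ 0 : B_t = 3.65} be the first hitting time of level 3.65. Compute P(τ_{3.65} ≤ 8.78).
P(τ_{3.65} ≤ 8.78) = 2(1 − Φ(3.65/√8.78)) = 2(1 − Φ(1.2318)) ≈ 0.2180

By the reflection principle for standard BM, P(τ_b ≤ t) = 2 · P(B_t ≥ b). Since B_t ~ N(0, t), P(B_t ≥ 3.65) = 1 − Φ(3.65/√t) = 1 − Φ(3.65/√8.78) = 1 − Φ(1.2318) ≈ 0.10901. Doubling: P(τ_{3.65} ≤ 8.78) ≈ 2 · 0.10901 = 0.21802 ≈ 0.2180.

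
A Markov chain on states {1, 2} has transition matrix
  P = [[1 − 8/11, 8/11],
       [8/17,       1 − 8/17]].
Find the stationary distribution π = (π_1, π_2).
π_1 = 11/28, π_2 = 17/28

Solve πP = π with π_1 + π_2 = 1. From πP = π: π_1 · (1 − 8/11) + π_2 · 8/17 = π_1 ⇒ π_2 · 8/17 = π_1 · 8/11 ⇒ π_2/π_1 = (8/11)/(8/17) = 17/11. Together with π_1 + π_2 = 1:
  π_1 = (8/17)/(8/11 + 8/17) = (8/17)/(224/187) = 11/28,
  π_2 = (8/11)/(8/11 + 8/17) = (8/11)/(224/187) = 17/28.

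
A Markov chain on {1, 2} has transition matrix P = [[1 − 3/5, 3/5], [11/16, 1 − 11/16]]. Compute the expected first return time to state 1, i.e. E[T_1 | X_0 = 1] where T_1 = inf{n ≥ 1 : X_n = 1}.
E[T_1 | X_0 = 1] = 1/π_1 = 103/55

For an irreducible recurrent Markov chain with stationary distribution π, E[T_i | X_0 = i] = 1/π_i (Kac's formula). Here π_1 = (11/16)/(3/5 + 11/16) = (11/16)/(103/80) = 55/103, so E[T_1 | X_0 = 1] = 1/π_1 = (3/5 + 11/16)/(11/16) = (103/80)/(11/16) = 103/55.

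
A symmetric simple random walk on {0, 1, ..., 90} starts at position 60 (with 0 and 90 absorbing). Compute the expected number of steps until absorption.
E[τ | X_0 = 60] = 1800

Let v_k = E[τ | X_0 = k]. Boundary: v_0 = v_90 = 0. Recurrence: v_k = 1 + (v_{k-1} + v_{k+1})/2 for 1 ≤ k ≤ 89. The particular solution to v_k − (v_{k-1} + v_{k+1})/2 = 1 is v_k = −k^2. Adding homogeneous solution A + B k and matching boundaries gives v_k = k (90 − k). Substituting k = 60: v_60 = 60 · 30 = 1800.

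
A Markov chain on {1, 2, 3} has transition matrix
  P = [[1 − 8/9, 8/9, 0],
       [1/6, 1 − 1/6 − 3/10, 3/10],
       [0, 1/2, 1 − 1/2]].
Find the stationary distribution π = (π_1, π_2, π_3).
π = (15/143, 80/143, 48/143)

This is a birth-death chain on three states, which satisfies detailed balance: π_1 · P_{12} = π_2 · P_{21} and π_2 · P_{23} = π_3 · P_{32}.
From π_1 · 8/9 = π_2 · 1/6: π_2/π_1 = (8/9)/(1/6) = 16/3.
From π_2 · 3/10 = π_3 · 1/2: π_3/π_2 = (3/10)/(1/2) = 3/5.
Take π_1 proportional to 1; then unnormalized π = (1, 16/3, 16/5). Normalize by dividing by the sum 143/15:
  π = (15/143, 80/143, 48/143).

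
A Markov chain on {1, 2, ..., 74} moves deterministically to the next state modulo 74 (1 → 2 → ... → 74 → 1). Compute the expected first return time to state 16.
E[T_16 | X_0 = 16] = 74

The chain cycles deterministically, so starting at state 16 it returns in exactly 74 steps. Equivalently, the stationary distribution is uniform π_j = 1/74 for every state j, so by Kac's formula E[T_16] = 1/π_16 = 74.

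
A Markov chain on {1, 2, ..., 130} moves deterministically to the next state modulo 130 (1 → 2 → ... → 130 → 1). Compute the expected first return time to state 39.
E[T_39 | X_0 = 39] = 130

The chain cycles deterministically, so starting at state 39 it returns in exactly 130 steps. Equivalently, the stationary distribution is uniform π_j = 1/130 for every state j, so by Kac's formula E[T_39] = 1/π_39 = 130.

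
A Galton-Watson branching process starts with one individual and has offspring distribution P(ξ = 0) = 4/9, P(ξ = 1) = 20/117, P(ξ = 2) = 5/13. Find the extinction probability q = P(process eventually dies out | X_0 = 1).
q = 1

Mean offspring μ = 0·4/9 + 1·20/117 + 2·5/13 = 110/117 ≤ 1. For μ ≤ 1 with offspring not concentrated at 1, the Galton-Watson process goes extinct almost surely, so q = 1.
(Algebraic check: The pgf is f(s) = 4/9 + 20/117·s + 5/13·s². The extinction probability q is the smallest fixed point of f in [0, 1]. Setting s = f(s):
  5/13·s² + (20/117 − 1)·s + 4/9 = 0
  5/13·s² − (4/9 + 5/13)·s + 4/9 = 0
which factors as (s − 1)·(5/13·s − 4/9) = 0, giving roots s = 1 and s = (4/9)/(5/13) = 52/45. Since 52/45 ≥ 1, the smallest root in [0, 1] is s = 1.)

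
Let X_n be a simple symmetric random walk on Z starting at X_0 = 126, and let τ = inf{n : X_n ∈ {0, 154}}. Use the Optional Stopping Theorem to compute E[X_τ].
E[X_τ] = 126

X_n is a martingale and τ is a bounded-mean stopping time (indeed τ is finite a.s. with bounded expectation since the walk is in a bounded region). By the OST, E[X_τ] = E[X_0] = 126. Equivalently: E[X_τ] = 154 · P(hit 154 first) + 0 · P(hit 0 first) = 154 · (126/154) = 126.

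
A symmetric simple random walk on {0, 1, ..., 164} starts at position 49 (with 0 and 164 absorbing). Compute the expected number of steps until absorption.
E[τ | X_0 = 49] = 5635

Let v_k = E[τ | X_0 = k]. Boundary: v_0 = v_164 = 0. Recurrence: v_k = 1 + (v_{k-1} + v_{k+1})/2 for 1 ≤ k ≤ 163. The particular solution to v_k − (v_{k-1} + v_{k+1})/2 = 1 is v_k = −k^2. Adding homogeneous solution A + B k and matching boundaries gives v_k = k (164 − k). Substituting k = 49: v_49 = 49 · 115 = 5635.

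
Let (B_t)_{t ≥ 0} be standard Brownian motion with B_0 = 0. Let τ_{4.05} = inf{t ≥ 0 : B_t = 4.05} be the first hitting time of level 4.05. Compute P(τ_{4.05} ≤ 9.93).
P(τ_{4.05} ≤ 9.93) = 2(1 − Φ(4.05/√9.93)) = 2(1 − Φ(1.2852)) ≈ 0.1987

By the reflection principle for standard BM, P(τ_b ≤ t) = 2 · P(B_t ≥ b). Since B_t ~ N(0, t), P(B_t ≥ 4.05) = 1 − Φ(4.05/√t) = 1 − Φ(4.05/√9.93) = 1 − Φ(1.2852) ≈ 0.09936. Doubling: P(τ_{4.05} ≤ 9.93) ≈ 2 · 0.09936 = 0.19872 ≈ 0.1987.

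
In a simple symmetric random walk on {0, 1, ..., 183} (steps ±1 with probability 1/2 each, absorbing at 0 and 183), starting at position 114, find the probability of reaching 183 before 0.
P(hit 183 before 0) = 114/183 = 38/61

Let u_k = P(hit 183 before 0 | start at k). Then u_0 = 0, u_183 = 1, and u_k = u_{k-1}/2 + u_{k+1}/2 for 1 ≤ k ≤ 182. This harmonic recurrence is solved by u_k = k/183, giving u_114 = 114/183 = 38/61.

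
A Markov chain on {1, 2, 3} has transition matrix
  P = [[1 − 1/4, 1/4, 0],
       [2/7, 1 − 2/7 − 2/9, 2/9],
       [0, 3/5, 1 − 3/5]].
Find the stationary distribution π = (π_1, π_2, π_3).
π = (216/475, 189/475, 14/95)

This is a birth-death chain on three states, which satisfies detailed balance: π_1 · P_{12} = π_2 · P_{21} and π_2 · P_{23} = π_3 · P_{32}.
From π_1 · 1/4 = π_2 · 2/7: π_2/π_1 = (1/4)/(2/7) = 7/8.
From π_2 · 2/9 = π_3 · 3/5: π_3/π_2 = (2/9)/(3/5) = 10/27.
Take π_1 proportional to 1; then unnormalized π = (1, 7/8, 35/108). Normalize by dividing by the sum 475/216:
  π = (216/475, 189/475, 14/95).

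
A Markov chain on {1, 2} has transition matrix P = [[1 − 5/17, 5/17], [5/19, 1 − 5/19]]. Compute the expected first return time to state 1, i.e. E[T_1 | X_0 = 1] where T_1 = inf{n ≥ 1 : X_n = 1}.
E[T_1 | X_0 = 1] = 1/π_1 = 36/17

For an irreducible recurrent Markov chain with stationary distribution π, E[T_i | X_0 = i] = 1/π_i (Kac's formula). Here π_1 = (5/19)/(5/17 + 5/19) = (5/19)/(180/323) = 17/36, so E[T_1 | X_0 = 1] = 1/π_1 = (5/17 + 5/19)/(5/19) = (180/323)/(5/19) = 36/17.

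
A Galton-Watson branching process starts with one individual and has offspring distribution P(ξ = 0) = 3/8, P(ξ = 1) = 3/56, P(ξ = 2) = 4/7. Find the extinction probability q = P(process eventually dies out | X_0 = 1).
q = 21/32

The pgf is f(s) = 3/8 + 3/56·s + 4/7·s². The extinction probability q is the smallest fixed point of f in [0, 1]. Setting s = f(s):
  4/7·s² + (3/56 − 1)·s + 3/8 = 0
  4/7·s² − (3/8 + 4/7)·s + 3/8 = 0
which factors as (s − 1)·(4/7·s − 3/8) = 0, giving roots s = 1 and s = (3/8)/(4/7) = 21/32.
Mean offspring μ = 3/56 + 2·4/7 = 67/56 > 1 (supercritical), so q < 1. The extinction probability is the smaller root: q = (3/8)/(4/7) = 21/32.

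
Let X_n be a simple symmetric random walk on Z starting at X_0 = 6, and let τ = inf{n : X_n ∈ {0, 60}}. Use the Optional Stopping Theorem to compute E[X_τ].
E[X_τ] = 6

X_n is a martingale and τ is a bounded-mean stopping time (indeed τ is finite a.s. with bounded expectation since the walk is in a bounded region). By the OST, E[X_τ] = E[X_0] = 6. Equivalently: E[X_τ] = 60 · P(hit 60 first) + 0 · P(hit 0 first) = 60 · (6/60) = 6.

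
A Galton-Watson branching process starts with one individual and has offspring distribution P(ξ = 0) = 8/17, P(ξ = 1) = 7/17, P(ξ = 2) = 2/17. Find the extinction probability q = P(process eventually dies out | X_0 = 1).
q = 1

Mean offspring μ = 0·8/17 + 1·7/17 + 2·2/17 = 11/17 ≤ 1. For μ ≤ 1 with offspring not concentrated at 1, the Galton-Watson process goes extinct almost surely, so q = 1.
(Algebraic check: The pgf is f(s) = 8/17 + 7/17·s + 2/17·s². The extinction probability q is the smallest fixed point of f in [0, 1]. Setting s = f(s):
  2/17·s² + (7/17 − 1)·s + 8/17 = 0
  2/17·s² − (8/17 + 2/17)·s + 8/17 = 0
which factors as (s − 1)·(2/17·s − 8/17) = 0, giving roots s = 1 and s = (8/17)/(2/17) = 4. Since 4 ≥ 1, the smallest root in [0, 1] is s = 1.)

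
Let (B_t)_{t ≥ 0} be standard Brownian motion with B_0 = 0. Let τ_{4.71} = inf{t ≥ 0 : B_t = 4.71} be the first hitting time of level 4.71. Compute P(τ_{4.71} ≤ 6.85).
P(τ_{4.71} ≤ 6.85) = 2(1 − Φ(4.71/√6.85)) = 2(1 − Φ(1.7996)) ≈ 0.0719

By the reflection principle for standard BM, P(τ_b ≤ t) = 2 · P(B_t ≥ b). Since B_t ~ N(0, t), P(B_t ≥ 4.71) = 1 − Φ(4.71/√t) = 1 − Φ(4.71/√6.85) = 1 − Φ(1.7996) ≈ 0.03596. Doubling: P(τ_{4.71} ≤ 6.85) ≈ 2 · 0.03596 = 0.07192 ≈ 0.0719.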